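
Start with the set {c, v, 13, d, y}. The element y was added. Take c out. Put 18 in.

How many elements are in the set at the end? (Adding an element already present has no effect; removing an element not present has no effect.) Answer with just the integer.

Answer: 5

Derivation:
Tracking the set through each operation:
Start: {13, c, d, v, y}
Event 1 (add y): already present, no change. Set: {13, c, d, v, y}
Event 2 (remove c): removed. Set: {13, d, v, y}
Event 3 (add 18): added. Set: {13, 18, d, v, y}

Final set: {13, 18, d, v, y} (size 5)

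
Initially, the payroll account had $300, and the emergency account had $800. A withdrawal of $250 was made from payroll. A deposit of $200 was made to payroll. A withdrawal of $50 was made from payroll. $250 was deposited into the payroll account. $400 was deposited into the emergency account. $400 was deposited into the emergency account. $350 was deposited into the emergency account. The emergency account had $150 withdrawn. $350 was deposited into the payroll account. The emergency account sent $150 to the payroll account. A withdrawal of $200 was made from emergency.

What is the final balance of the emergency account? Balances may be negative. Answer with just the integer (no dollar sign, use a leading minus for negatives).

Tracking account balances step by step:
Start: payroll=300, emergency=800
Event 1 (withdraw 250 from payroll): payroll: 300 - 250 = 50. Balances: payroll=50, emergency=800
Event 2 (deposit 200 to payroll): payroll: 50 + 200 = 250. Balances: payroll=250, emergency=800
Event 3 (withdraw 50 from payroll): payroll: 250 - 50 = 200. Balances: payroll=200, emergency=800
Event 4 (deposit 250 to payroll): payroll: 200 + 250 = 450. Balances: payroll=450, emergency=800
Event 5 (deposit 400 to emergency): emergency: 800 + 400 = 1200. Balances: payroll=450, emergency=1200
Event 6 (deposit 400 to emergency): emergency: 1200 + 400 = 1600. Balances: payroll=450, emergency=1600
Event 7 (deposit 350 to emergency): emergency: 1600 + 350 = 1950. Balances: payroll=450, emergency=1950
Event 8 (withdraw 150 from emergency): emergency: 1950 - 150 = 1800. Balances: payroll=450, emergency=1800
Event 9 (deposit 350 to payroll): payroll: 450 + 350 = 800. Balances: payroll=800, emergency=1800
Event 10 (transfer 150 emergency -> payroll): emergency: 1800 - 150 = 1650, payroll: 800 + 150 = 950. Balances: payroll=950, emergency=1650
Event 11 (withdraw 200 from emergency): emergency: 1650 - 200 = 1450. Balances: payroll=950, emergency=1450

Final balance of emergency: 1450

Answer: 1450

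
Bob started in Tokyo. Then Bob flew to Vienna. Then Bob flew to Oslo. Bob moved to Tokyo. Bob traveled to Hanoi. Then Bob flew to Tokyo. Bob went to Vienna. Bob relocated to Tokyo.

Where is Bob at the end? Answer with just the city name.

Tracking Bob's location:
Start: Bob is in Tokyo.
After move 1: Tokyo -> Vienna. Bob is in Vienna.
After move 2: Vienna -> Oslo. Bob is in Oslo.
After move 3: Oslo -> Tokyo. Bob is in Tokyo.
After move 4: Tokyo -> Hanoi. Bob is in Hanoi.
After move 5: Hanoi -> Tokyo. Bob is in Tokyo.
After move 6: Tokyo -> Vienna. Bob is in Vienna.
After move 7: Vienna -> Tokyo. Bob is in Tokyo.

Answer: Tokyo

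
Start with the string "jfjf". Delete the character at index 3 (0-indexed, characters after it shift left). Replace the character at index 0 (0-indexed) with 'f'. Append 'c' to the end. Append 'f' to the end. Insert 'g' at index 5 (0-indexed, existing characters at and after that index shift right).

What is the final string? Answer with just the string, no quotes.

Answer: ffjcfg

Derivation:
Applying each edit step by step:
Start: "jfjf"
Op 1 (delete idx 3 = 'f'): "jfjf" -> "jfj"
Op 2 (replace idx 0: 'j' -> 'f'): "jfj" -> "ffj"
Op 3 (append 'c'): "ffj" -> "ffjc"
Op 4 (append 'f'): "ffjc" -> "ffjcf"
Op 5 (insert 'g' at idx 5): "ffjcf" -> "ffjcfg"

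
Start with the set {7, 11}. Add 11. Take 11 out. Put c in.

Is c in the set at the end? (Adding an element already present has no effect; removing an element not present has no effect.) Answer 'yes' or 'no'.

Tracking the set through each operation:
Start: {11, 7}
Event 1 (add 11): already present, no change. Set: {11, 7}
Event 2 (remove 11): removed. Set: {7}
Event 3 (add c): added. Set: {7, c}

Final set: {7, c} (size 2)
c is in the final set.

Answer: yes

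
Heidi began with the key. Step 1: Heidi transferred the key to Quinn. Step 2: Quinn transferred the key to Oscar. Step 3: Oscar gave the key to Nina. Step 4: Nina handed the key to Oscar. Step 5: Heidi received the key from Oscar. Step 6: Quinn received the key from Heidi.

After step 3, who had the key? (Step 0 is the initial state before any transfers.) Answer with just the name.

Tracking the key holder through step 3:
After step 0 (start): Heidi
After step 1: Quinn
After step 2: Oscar
After step 3: Nina

At step 3, the holder is Nina.

Answer: Nina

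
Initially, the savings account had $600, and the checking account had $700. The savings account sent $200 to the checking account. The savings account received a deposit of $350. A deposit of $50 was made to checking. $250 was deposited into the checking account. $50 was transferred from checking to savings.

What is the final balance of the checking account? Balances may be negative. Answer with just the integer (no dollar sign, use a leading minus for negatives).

Tracking account balances step by step:
Start: savings=600, checking=700
Event 1 (transfer 200 savings -> checking): savings: 600 - 200 = 400, checking: 700 + 200 = 900. Balances: savings=400, checking=900
Event 2 (deposit 350 to savings): savings: 400 + 350 = 750. Balances: savings=750, checking=900
Event 3 (deposit 50 to checking): checking: 900 + 50 = 950. Balances: savings=750, checking=950
Event 4 (deposit 250 to checking): checking: 950 + 250 = 1200. Balances: savings=750, checking=1200
Event 5 (transfer 50 checking -> savings): checking: 1200 - 50 = 1150, savings: 750 + 50 = 800. Balances: savings=800, checking=1150

Final balance of checking: 1150

Answer: 1150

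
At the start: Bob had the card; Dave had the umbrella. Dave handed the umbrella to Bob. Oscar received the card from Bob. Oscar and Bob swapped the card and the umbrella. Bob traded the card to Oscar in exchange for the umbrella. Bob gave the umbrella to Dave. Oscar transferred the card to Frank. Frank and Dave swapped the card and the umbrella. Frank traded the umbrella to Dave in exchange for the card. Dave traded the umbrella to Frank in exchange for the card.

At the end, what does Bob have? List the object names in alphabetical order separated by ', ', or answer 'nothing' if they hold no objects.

Answer: nothing

Derivation:
Tracking all object holders:
Start: card:Bob, umbrella:Dave
Event 1 (give umbrella: Dave -> Bob). State: card:Bob, umbrella:Bob
Event 2 (give card: Bob -> Oscar). State: card:Oscar, umbrella:Bob
Event 3 (swap card<->umbrella: now card:Bob, umbrella:Oscar). State: card:Bob, umbrella:Oscar
Event 4 (swap card<->umbrella: now card:Oscar, umbrella:Bob). State: card:Oscar, umbrella:Bob
Event 5 (give umbrella: Bob -> Dave). State: card:Oscar, umbrella:Dave
Event 6 (give card: Oscar -> Frank). State: card:Frank, umbrella:Dave
Event 7 (swap card<->umbrella: now card:Dave, umbrella:Frank). State: card:Dave, umbrella:Frank
Event 8 (swap umbrella<->card: now umbrella:Dave, card:Frank). State: card:Frank, umbrella:Dave
Event 9 (swap umbrella<->card: now umbrella:Frank, card:Dave). State: card:Dave, umbrella:Frank

Final state: card:Dave, umbrella:Frank
Bob holds: (nothing).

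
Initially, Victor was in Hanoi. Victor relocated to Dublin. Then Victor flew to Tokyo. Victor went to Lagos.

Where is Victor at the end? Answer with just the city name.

Answer: Lagos

Derivation:
Tracking Victor's location:
Start: Victor is in Hanoi.
After move 1: Hanoi -> Dublin. Victor is in Dublin.
After move 2: Dublin -> Tokyo. Victor is in Tokyo.
After move 3: Tokyo -> Lagos. Victor is in Lagos.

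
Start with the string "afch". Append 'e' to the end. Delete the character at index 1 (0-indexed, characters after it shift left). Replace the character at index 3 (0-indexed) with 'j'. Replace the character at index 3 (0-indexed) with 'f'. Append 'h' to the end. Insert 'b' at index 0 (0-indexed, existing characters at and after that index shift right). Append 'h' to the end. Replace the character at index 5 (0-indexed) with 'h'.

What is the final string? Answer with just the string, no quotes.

Applying each edit step by step:
Start: "afch"
Op 1 (append 'e'): "afch" -> "afche"
Op 2 (delete idx 1 = 'f'): "afche" -> "ache"
Op 3 (replace idx 3: 'e' -> 'j'): "ache" -> "achj"
Op 4 (replace idx 3: 'j' -> 'f'): "achj" -> "achf"
Op 5 (append 'h'): "achf" -> "achfh"
Op 6 (insert 'b' at idx 0): "achfh" -> "bachfh"
Op 7 (append 'h'): "bachfh" -> "bachfhh"
Op 8 (replace idx 5: 'h' -> 'h'): "bachfhh" -> "bachfhh"

Answer: bachfhh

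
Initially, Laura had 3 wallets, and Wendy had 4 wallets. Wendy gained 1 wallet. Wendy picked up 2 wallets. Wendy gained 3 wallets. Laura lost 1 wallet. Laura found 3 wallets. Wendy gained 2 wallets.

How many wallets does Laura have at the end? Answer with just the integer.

Answer: 5

Derivation:
Tracking counts step by step:
Start: Laura=3, Wendy=4
Event 1 (Wendy +1): Wendy: 4 -> 5. State: Laura=3, Wendy=5
Event 2 (Wendy +2): Wendy: 5 -> 7. State: Laura=3, Wendy=7
Event 3 (Wendy +3): Wendy: 7 -> 10. State: Laura=3, Wendy=10
Event 4 (Laura -1): Laura: 3 -> 2. State: Laura=2, Wendy=10
Event 5 (Laura +3): Laura: 2 -> 5. State: Laura=5, Wendy=10
Event 6 (Wendy +2): Wendy: 10 -> 12. State: Laura=5, Wendy=12

Laura's final count: 5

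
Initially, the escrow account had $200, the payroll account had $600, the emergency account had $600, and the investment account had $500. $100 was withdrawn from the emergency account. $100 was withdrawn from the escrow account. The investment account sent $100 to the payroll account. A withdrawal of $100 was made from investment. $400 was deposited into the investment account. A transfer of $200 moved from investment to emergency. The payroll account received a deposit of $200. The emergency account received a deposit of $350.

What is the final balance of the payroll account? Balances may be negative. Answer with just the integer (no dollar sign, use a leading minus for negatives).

Answer: 900

Derivation:
Tracking account balances step by step:
Start: escrow=200, payroll=600, emergency=600, investment=500
Event 1 (withdraw 100 from emergency): emergency: 600 - 100 = 500. Balances: escrow=200, payroll=600, emergency=500, investment=500
Event 2 (withdraw 100 from escrow): escrow: 200 - 100 = 100. Balances: escrow=100, payroll=600, emergency=500, investment=500
Event 3 (transfer 100 investment -> payroll): investment: 500 - 100 = 400, payroll: 600 + 100 = 700. Balances: escrow=100, payroll=700, emergency=500, investment=400
Event 4 (withdraw 100 from investment): investment: 400 - 100 = 300. Balances: escrow=100, payroll=700, emergency=500, investment=300
Event 5 (deposit 400 to investment): investment: 300 + 400 = 700. Balances: escrow=100, payroll=700, emergency=500, investment=700
Event 6 (transfer 200 investment -> emergency): investment: 700 - 200 = 500, emergency: 500 + 200 = 700. Balances: escrow=100, payroll=700, emergency=700, investment=500
Event 7 (deposit 200 to payroll): payroll: 700 + 200 = 900. Balances: escrow=100, payroll=900, emergency=700, investment=500
Event 8 (deposit 350 to emergency): emergency: 700 + 350 = 1050. Balances: escrow=100, payroll=900, emergency=1050, investment=500

Final balance of payroll: 900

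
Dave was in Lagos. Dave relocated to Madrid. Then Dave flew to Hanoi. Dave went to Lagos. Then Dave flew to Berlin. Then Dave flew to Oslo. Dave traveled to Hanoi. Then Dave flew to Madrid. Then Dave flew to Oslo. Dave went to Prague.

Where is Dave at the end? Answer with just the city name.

Answer: Prague

Derivation:
Tracking Dave's location:
Start: Dave is in Lagos.
After move 1: Lagos -> Madrid. Dave is in Madrid.
After move 2: Madrid -> Hanoi. Dave is in Hanoi.
After move 3: Hanoi -> Lagos. Dave is in Lagos.
After move 4: Lagos -> Berlin. Dave is in Berlin.
After move 5: Berlin -> Oslo. Dave is in Oslo.
After move 6: Oslo -> Hanoi. Dave is in Hanoi.
After move 7: Hanoi -> Madrid. Dave is in Madrid.
After move 8: Madrid -> Oslo. Dave is in Oslo.
After move 9: Oslo -> Prague. Dave is in Prague.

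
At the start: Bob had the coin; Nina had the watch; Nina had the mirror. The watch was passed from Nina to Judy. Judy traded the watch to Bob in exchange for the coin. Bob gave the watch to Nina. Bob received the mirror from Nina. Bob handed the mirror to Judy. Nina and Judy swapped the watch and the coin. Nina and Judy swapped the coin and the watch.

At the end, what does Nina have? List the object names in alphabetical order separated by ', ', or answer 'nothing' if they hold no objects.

Answer: watch

Derivation:
Tracking all object holders:
Start: coin:Bob, watch:Nina, mirror:Nina
Event 1 (give watch: Nina -> Judy). State: coin:Bob, watch:Judy, mirror:Nina
Event 2 (swap watch<->coin: now watch:Bob, coin:Judy). State: coin:Judy, watch:Bob, mirror:Nina
Event 3 (give watch: Bob -> Nina). State: coin:Judy, watch:Nina, mirror:Nina
Event 4 (give mirror: Nina -> Bob). State: coin:Judy, watch:Nina, mirror:Bob
Event 5 (give mirror: Bob -> Judy). State: coin:Judy, watch:Nina, mirror:Judy
Event 6 (swap watch<->coin: now watch:Judy, coin:Nina). State: coin:Nina, watch:Judy, mirror:Judy
Event 7 (swap coin<->watch: now coin:Judy, watch:Nina). State: coin:Judy, watch:Nina, mirror:Judy

Final state: coin:Judy, watch:Nina, mirror:Judy
Nina holds: watch.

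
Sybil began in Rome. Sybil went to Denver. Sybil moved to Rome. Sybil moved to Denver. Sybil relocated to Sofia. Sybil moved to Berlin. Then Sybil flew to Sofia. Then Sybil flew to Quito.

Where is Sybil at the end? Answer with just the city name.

Tracking Sybil's location:
Start: Sybil is in Rome.
After move 1: Rome -> Denver. Sybil is in Denver.
After move 2: Denver -> Rome. Sybil is in Rome.
After move 3: Rome -> Denver. Sybil is in Denver.
After move 4: Denver -> Sofia. Sybil is in Sofia.
After move 5: Sofia -> Berlin. Sybil is in Berlin.
After move 6: Berlin -> Sofia. Sybil is in Sofia.
After move 7: Sofia -> Quito. Sybil is in Quito.

Answer: Quito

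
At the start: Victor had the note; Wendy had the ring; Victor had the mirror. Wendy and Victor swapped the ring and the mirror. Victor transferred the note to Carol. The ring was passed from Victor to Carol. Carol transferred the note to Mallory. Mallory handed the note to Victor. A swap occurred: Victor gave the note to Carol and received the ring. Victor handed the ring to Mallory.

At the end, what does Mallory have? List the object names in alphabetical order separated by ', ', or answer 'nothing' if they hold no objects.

Tracking all object holders:
Start: note:Victor, ring:Wendy, mirror:Victor
Event 1 (swap ring<->mirror: now ring:Victor, mirror:Wendy). State: note:Victor, ring:Victor, mirror:Wendy
Event 2 (give note: Victor -> Carol). State: note:Carol, ring:Victor, mirror:Wendy
Event 3 (give ring: Victor -> Carol). State: note:Carol, ring:Carol, mirror:Wendy
Event 4 (give note: Carol -> Mallory). State: note:Mallory, ring:Carol, mirror:Wendy
Event 5 (give note: Mallory -> Victor). State: note:Victor, ring:Carol, mirror:Wendy
Event 6 (swap note<->ring: now note:Carol, ring:Victor). State: note:Carol, ring:Victor, mirror:Wendy
Event 7 (give ring: Victor -> Mallory). State: note:Carol, ring:Mallory, mirror:Wendy

Final state: note:Carol, ring:Mallory, mirror:Wendy
Mallory holds: ring.

Answer: ring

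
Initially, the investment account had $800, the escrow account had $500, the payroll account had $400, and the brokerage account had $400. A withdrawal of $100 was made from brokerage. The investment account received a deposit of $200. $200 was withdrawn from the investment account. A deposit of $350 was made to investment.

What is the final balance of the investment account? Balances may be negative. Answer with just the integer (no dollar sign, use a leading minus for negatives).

Answer: 1150

Derivation:
Tracking account balances step by step:
Start: investment=800, escrow=500, payroll=400, brokerage=400
Event 1 (withdraw 100 from brokerage): brokerage: 400 - 100 = 300. Balances: investment=800, escrow=500, payroll=400, brokerage=300
Event 2 (deposit 200 to investment): investment: 800 + 200 = 1000. Balances: investment=1000, escrow=500, payroll=400, brokerage=300
Event 3 (withdraw 200 from investment): investment: 1000 - 200 = 800. Balances: investment=800, escrow=500, payroll=400, brokerage=300
Event 4 (deposit 350 to investment): investment: 800 + 350 = 1150. Balances: investment=1150, escrow=500, payroll=400, brokerage=300

Final balance of investment: 1150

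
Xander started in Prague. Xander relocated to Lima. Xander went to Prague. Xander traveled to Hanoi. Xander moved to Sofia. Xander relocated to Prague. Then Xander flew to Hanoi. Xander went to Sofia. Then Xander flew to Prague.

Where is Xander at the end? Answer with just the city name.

Answer: Prague

Derivation:
Tracking Xander's location:
Start: Xander is in Prague.
After move 1: Prague -> Lima. Xander is in Lima.
After move 2: Lima -> Prague. Xander is in Prague.
After move 3: Prague -> Hanoi. Xander is in Hanoi.
After move 4: Hanoi -> Sofia. Xander is in Sofia.
After move 5: Sofia -> Prague. Xander is in Prague.
After move 6: Prague -> Hanoi. Xander is in Hanoi.
After move 7: Hanoi -> Sofia. Xander is in Sofia.
After move 8: Sofia -> Prague. Xander is in Prague.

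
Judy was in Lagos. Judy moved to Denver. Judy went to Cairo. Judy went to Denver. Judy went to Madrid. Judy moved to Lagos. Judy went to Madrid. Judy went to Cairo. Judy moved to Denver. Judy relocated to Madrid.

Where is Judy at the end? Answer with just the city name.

Tracking Judy's location:
Start: Judy is in Lagos.
After move 1: Lagos -> Denver. Judy is in Denver.
After move 2: Denver -> Cairo. Judy is in Cairo.
After move 3: Cairo -> Denver. Judy is in Denver.
After move 4: Denver -> Madrid. Judy is in Madrid.
After move 5: Madrid -> Lagos. Judy is in Lagos.
After move 6: Lagos -> Madrid. Judy is in Madrid.
After move 7: Madrid -> Cairo. Judy is in Cairo.
After move 8: Cairo -> Denver. Judy is in Denver.
After move 9: Denver -> Madrid. Judy is in Madrid.

Answer: Madrid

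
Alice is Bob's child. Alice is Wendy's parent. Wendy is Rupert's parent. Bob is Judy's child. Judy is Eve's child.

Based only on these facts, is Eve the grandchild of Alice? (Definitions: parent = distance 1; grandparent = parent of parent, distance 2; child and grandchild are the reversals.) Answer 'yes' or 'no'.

Answer: no

Derivation:
Reconstructing the parent chain from the given facts:
  Eve -> Judy -> Bob -> Alice -> Wendy -> Rupert
(each arrow means 'parent of the next')
Positions in the chain (0 = top):
  position of Eve: 0
  position of Judy: 1
  position of Bob: 2
  position of Alice: 3
  position of Wendy: 4
  position of Rupert: 5

Eve is at position 0, Alice is at position 3; signed distance (j - i) = 3.
'grandchild' requires j - i = -2. Actual distance is 3, so the relation does NOT hold.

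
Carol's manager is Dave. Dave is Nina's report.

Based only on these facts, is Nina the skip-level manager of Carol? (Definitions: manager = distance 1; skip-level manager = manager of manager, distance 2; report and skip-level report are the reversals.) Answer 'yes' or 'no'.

Answer: yes

Derivation:
Reconstructing the manager chain from the given facts:
  Nina -> Dave -> Carol
(each arrow means 'manager of the next')
Positions in the chain (0 = top):
  position of Nina: 0
  position of Dave: 1
  position of Carol: 2

Nina is at position 0, Carol is at position 2; signed distance (j - i) = 2.
'skip-level manager' requires j - i = 2. Actual distance is 2, so the relation HOLDS.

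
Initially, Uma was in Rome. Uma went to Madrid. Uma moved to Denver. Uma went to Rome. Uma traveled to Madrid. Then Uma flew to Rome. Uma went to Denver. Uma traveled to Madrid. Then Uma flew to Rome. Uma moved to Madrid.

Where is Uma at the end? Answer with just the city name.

Answer: Madrid

Derivation:
Tracking Uma's location:
Start: Uma is in Rome.
After move 1: Rome -> Madrid. Uma is in Madrid.
After move 2: Madrid -> Denver. Uma is in Denver.
After move 3: Denver -> Rome. Uma is in Rome.
After move 4: Rome -> Madrid. Uma is in Madrid.
After move 5: Madrid -> Rome. Uma is in Rome.
After move 6: Rome -> Denver. Uma is in Denver.
After move 7: Denver -> Madrid. Uma is in Madrid.
After move 8: Madrid -> Rome. Uma is in Rome.
After move 9: Rome -> Madrid. Uma is in Madrid.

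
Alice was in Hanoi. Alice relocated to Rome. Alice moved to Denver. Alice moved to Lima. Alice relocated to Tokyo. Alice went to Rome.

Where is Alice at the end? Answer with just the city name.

Tracking Alice's location:
Start: Alice is in Hanoi.
After move 1: Hanoi -> Rome. Alice is in Rome.
After move 2: Rome -> Denver. Alice is in Denver.
After move 3: Denver -> Lima. Alice is in Lima.
After move 4: Lima -> Tokyo. Alice is in Tokyo.
After move 5: Tokyo -> Rome. Alice is in Rome.

Answer: Rome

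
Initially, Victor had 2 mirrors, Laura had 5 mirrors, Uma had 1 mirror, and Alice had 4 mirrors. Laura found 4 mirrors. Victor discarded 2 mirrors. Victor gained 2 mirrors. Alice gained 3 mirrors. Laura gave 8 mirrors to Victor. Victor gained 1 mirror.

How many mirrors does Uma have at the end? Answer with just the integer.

Answer: 1

Derivation:
Tracking counts step by step:
Start: Victor=2, Laura=5, Uma=1, Alice=4
Event 1 (Laura +4): Laura: 5 -> 9. State: Victor=2, Laura=9, Uma=1, Alice=4
Event 2 (Victor -2): Victor: 2 -> 0. State: Victor=0, Laura=9, Uma=1, Alice=4
Event 3 (Victor +2): Victor: 0 -> 2. State: Victor=2, Laura=9, Uma=1, Alice=4
Event 4 (Alice +3): Alice: 4 -> 7. State: Victor=2, Laura=9, Uma=1, Alice=7
Event 5 (Laura -> Victor, 8): Laura: 9 -> 1, Victor: 2 -> 10. State: Victor=10, Laura=1, Uma=1, Alice=7
Event 6 (Victor +1): Victor: 10 -> 11. State: Victor=11, Laura=1, Uma=1, Alice=7

Uma's final count: 1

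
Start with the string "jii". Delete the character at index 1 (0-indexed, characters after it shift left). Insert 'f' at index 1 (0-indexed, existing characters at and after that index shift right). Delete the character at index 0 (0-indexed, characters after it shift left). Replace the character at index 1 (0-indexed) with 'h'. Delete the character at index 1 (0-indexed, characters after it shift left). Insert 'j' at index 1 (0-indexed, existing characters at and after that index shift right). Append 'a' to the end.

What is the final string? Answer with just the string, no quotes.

Answer: fja

Derivation:
Applying each edit step by step:
Start: "jii"
Op 1 (delete idx 1 = 'i'): "jii" -> "ji"
Op 2 (insert 'f' at idx 1): "ji" -> "jfi"
Op 3 (delete idx 0 = 'j'): "jfi" -> "fi"
Op 4 (replace idx 1: 'i' -> 'h'): "fi" -> "fh"
Op 5 (delete idx 1 = 'h'): "fh" -> "f"
Op 6 (insert 'j' at idx 1): "f" -> "fj"
Op 7 (append 'a'): "fj" -> "fja"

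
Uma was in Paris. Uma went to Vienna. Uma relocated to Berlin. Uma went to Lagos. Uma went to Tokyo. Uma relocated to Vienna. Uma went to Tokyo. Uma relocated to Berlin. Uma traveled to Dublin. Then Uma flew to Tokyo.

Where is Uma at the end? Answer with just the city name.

Tracking Uma's location:
Start: Uma is in Paris.
After move 1: Paris -> Vienna. Uma is in Vienna.
After move 2: Vienna -> Berlin. Uma is in Berlin.
After move 3: Berlin -> Lagos. Uma is in Lagos.
After move 4: Lagos -> Tokyo. Uma is in Tokyo.
After move 5: Tokyo -> Vienna. Uma is in Vienna.
After move 6: Vienna -> Tokyo. Uma is in Tokyo.
After move 7: Tokyo -> Berlin. Uma is in Berlin.
After move 8: Berlin -> Dublin. Uma is in Dublin.
After move 9: Dublin -> Tokyo. Uma is in Tokyo.

Answer: Tokyo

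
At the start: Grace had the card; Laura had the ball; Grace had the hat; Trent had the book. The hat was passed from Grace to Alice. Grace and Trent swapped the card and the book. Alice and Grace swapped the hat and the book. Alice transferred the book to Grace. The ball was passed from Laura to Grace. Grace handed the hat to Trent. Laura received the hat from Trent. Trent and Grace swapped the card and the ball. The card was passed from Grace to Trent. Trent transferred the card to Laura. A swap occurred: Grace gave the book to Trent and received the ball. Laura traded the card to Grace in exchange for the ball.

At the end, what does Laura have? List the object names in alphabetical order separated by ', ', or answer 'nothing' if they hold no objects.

Answer: ball, hat

Derivation:
Tracking all object holders:
Start: card:Grace, ball:Laura, hat:Grace, book:Trent
Event 1 (give hat: Grace -> Alice). State: card:Grace, ball:Laura, hat:Alice, book:Trent
Event 2 (swap card<->book: now card:Trent, book:Grace). State: card:Trent, ball:Laura, hat:Alice, book:Grace
Event 3 (swap hat<->book: now hat:Grace, book:Alice). State: card:Trent, ball:Laura, hat:Grace, book:Alice
Event 4 (give book: Alice -> Grace). State: card:Trent, ball:Laura, hat:Grace, book:Grace
Event 5 (give ball: Laura -> Grace). State: card:Trent, ball:Grace, hat:Grace, book:Grace
Event 6 (give hat: Grace -> Trent). State: card:Trent, ball:Grace, hat:Trent, book:Grace
Event 7 (give hat: Trent -> Laura). State: card:Trent, ball:Grace, hat:Laura, book:Grace
Event 8 (swap card<->ball: now card:Grace, ball:Trent). State: card:Grace, ball:Trent, hat:Laura, book:Grace
Event 9 (give card: Grace -> Trent). State: card:Trent, ball:Trent, hat:Laura, book:Grace
Event 10 (give card: Trent -> Laura). State: card:Laura, ball:Trent, hat:Laura, book:Grace
Event 11 (swap book<->ball: now book:Trent, ball:Grace). State: card:Laura, ball:Grace, hat:Laura, book:Trent
Event 12 (swap card<->ball: now card:Grace, ball:Laura). State: card:Grace, ball:Laura, hat:Laura, book:Trent

Final state: card:Grace, ball:Laura, hat:Laura, book:Trent
Laura holds: ball, hat.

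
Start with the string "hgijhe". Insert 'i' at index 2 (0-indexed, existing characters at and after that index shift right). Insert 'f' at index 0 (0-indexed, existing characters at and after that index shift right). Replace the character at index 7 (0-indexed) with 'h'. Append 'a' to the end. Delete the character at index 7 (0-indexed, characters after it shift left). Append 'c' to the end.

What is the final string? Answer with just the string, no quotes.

Answer: fhgiijhac

Derivation:
Applying each edit step by step:
Start: "hgijhe"
Op 1 (insert 'i' at idx 2): "hgijhe" -> "hgiijhe"
Op 2 (insert 'f' at idx 0): "hgiijhe" -> "fhgiijhe"
Op 3 (replace idx 7: 'e' -> 'h'): "fhgiijhe" -> "fhgiijhh"
Op 4 (append 'a'): "fhgiijhh" -> "fhgiijhha"
Op 5 (delete idx 7 = 'h'): "fhgiijhha" -> "fhgiijha"
Op 6 (append 'c'): "fhgiijha" -> "fhgiijhac"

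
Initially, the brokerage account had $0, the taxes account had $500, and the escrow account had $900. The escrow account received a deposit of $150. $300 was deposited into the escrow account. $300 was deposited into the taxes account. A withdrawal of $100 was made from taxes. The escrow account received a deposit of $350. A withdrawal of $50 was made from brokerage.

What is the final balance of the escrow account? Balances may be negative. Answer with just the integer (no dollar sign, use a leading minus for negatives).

Tracking account balances step by step:
Start: brokerage=0, taxes=500, escrow=900
Event 1 (deposit 150 to escrow): escrow: 900 + 150 = 1050. Balances: brokerage=0, taxes=500, escrow=1050
Event 2 (deposit 300 to escrow): escrow: 1050 + 300 = 1350. Balances: brokerage=0, taxes=500, escrow=1350
Event 3 (deposit 300 to taxes): taxes: 500 + 300 = 800. Balances: brokerage=0, taxes=800, escrow=1350
Event 4 (withdraw 100 from taxes): taxes: 800 - 100 = 700. Balances: brokerage=0, taxes=700, escrow=1350
Event 5 (deposit 350 to escrow): escrow: 1350 + 350 = 1700. Balances: brokerage=0, taxes=700, escrow=1700
Event 6 (withdraw 50 from brokerage): brokerage: 0 - 50 = -50. Balances: brokerage=-50, taxes=700, escrow=1700

Final balance of escrow: 1700

Answer: 1700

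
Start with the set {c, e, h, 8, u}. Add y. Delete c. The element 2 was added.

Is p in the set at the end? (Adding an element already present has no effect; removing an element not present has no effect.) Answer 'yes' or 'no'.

Tracking the set through each operation:
Start: {8, c, e, h, u}
Event 1 (add y): added. Set: {8, c, e, h, u, y}
Event 2 (remove c): removed. Set: {8, e, h, u, y}
Event 3 (add 2): added. Set: {2, 8, e, h, u, y}

Final set: {2, 8, e, h, u, y} (size 6)
p is NOT in the final set.

Answer: no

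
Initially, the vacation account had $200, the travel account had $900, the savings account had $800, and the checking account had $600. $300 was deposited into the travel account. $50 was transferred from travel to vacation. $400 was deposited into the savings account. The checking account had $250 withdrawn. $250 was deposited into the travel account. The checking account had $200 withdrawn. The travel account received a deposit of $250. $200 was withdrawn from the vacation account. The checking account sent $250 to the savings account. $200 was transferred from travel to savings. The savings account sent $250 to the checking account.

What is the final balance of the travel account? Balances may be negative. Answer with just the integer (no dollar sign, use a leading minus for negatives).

Tracking account balances step by step:
Start: vacation=200, travel=900, savings=800, checking=600
Event 1 (deposit 300 to travel): travel: 900 + 300 = 1200. Balances: vacation=200, travel=1200, savings=800, checking=600
Event 2 (transfer 50 travel -> vacation): travel: 1200 - 50 = 1150, vacation: 200 + 50 = 250. Balances: vacation=250, travel=1150, savings=800, checking=600
Event 3 (deposit 400 to savings): savings: 800 + 400 = 1200. Balances: vacation=250, travel=1150, savings=1200, checking=600
Event 4 (withdraw 250 from checking): checking: 600 - 250 = 350. Balances: vacation=250, travel=1150, savings=1200, checking=350
Event 5 (deposit 250 to travel): travel: 1150 + 250 = 1400. Balances: vacation=250, travel=1400, savings=1200, checking=350
Event 6 (withdraw 200 from checking): checking: 350 - 200 = 150. Balances: vacation=250, travel=1400, savings=1200, checking=150
Event 7 (deposit 250 to travel): travel: 1400 + 250 = 1650. Balances: vacation=250, travel=1650, savings=1200, checking=150
Event 8 (withdraw 200 from vacation): vacation: 250 - 200 = 50. Balances: vacation=50, travel=1650, savings=1200, checking=150
Event 9 (transfer 250 checking -> savings): checking: 150 - 250 = -100, savings: 1200 + 250 = 1450. Balances: vacation=50, travel=1650, savings=1450, checking=-100
Event 10 (transfer 200 travel -> savings): travel: 1650 - 200 = 1450, savings: 1450 + 200 = 1650. Balances: vacation=50, travel=1450, savings=1650, checking=-100
Event 11 (transfer 250 savings -> checking): savings: 1650 - 250 = 1400, checking: -100 + 250 = 150. Balances: vacation=50, travel=1450, savings=1400, checking=150

Final balance of travel: 1450

Answer: 1450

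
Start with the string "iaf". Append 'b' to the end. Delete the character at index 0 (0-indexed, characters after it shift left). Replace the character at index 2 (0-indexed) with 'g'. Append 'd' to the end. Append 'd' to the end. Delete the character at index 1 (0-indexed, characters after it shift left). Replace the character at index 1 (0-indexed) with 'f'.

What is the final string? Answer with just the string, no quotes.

Applying each edit step by step:
Start: "iaf"
Op 1 (append 'b'): "iaf" -> "iafb"
Op 2 (delete idx 0 = 'i'): "iafb" -> "afb"
Op 3 (replace idx 2: 'b' -> 'g'): "afb" -> "afg"
Op 4 (append 'd'): "afg" -> "afgd"
Op 5 (append 'd'): "afgd" -> "afgdd"
Op 6 (delete idx 1 = 'f'): "afgdd" -> "agdd"
Op 7 (replace idx 1: 'g' -> 'f'): "agdd" -> "afdd"

Answer: afdd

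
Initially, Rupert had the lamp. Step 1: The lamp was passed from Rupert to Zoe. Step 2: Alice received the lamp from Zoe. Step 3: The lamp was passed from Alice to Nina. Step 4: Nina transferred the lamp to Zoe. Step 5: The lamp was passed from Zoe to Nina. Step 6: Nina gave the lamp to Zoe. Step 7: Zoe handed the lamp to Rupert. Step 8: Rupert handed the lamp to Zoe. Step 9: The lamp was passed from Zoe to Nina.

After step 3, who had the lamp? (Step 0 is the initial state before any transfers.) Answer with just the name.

Tracking the lamp holder through step 3:
After step 0 (start): Rupert
After step 1: Zoe
After step 2: Alice
After step 3: Nina

At step 3, the holder is Nina.

Answer: Nina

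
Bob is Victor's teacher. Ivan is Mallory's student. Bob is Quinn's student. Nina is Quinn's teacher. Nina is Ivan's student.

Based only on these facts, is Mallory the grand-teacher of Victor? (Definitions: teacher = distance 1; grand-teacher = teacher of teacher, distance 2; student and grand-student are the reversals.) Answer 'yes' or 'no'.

Answer: no

Derivation:
Reconstructing the teacher chain from the given facts:
  Mallory -> Ivan -> Nina -> Quinn -> Bob -> Victor
(each arrow means 'teacher of the next')
Positions in the chain (0 = top):
  position of Mallory: 0
  position of Ivan: 1
  position of Nina: 2
  position of Quinn: 3
  position of Bob: 4
  position of Victor: 5

Mallory is at position 0, Victor is at position 5; signed distance (j - i) = 5.
'grand-teacher' requires j - i = 2. Actual distance is 5, so the relation does NOT hold.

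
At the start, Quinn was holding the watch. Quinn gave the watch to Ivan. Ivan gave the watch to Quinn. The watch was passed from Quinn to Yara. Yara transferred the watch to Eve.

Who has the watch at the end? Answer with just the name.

Answer: Eve

Derivation:
Tracking the watch through each event:
Start: Quinn has the watch.
After event 1: Ivan has the watch.
After event 2: Quinn has the watch.
After event 3: Yara has the watch.
After event 4: Eve has the watch.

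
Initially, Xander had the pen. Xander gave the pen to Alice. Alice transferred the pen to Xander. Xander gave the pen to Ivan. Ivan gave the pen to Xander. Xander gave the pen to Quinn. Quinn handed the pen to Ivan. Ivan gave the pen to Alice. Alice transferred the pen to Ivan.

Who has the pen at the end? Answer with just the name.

Answer: Ivan

Derivation:
Tracking the pen through each event:
Start: Xander has the pen.
After event 1: Alice has the pen.
After event 2: Xander has the pen.
After event 3: Ivan has the pen.
After event 4: Xander has the pen.
After event 5: Quinn has the pen.
After event 6: Ivan has the pen.
After event 7: Alice has the pen.
After event 8: Ivan has the pen.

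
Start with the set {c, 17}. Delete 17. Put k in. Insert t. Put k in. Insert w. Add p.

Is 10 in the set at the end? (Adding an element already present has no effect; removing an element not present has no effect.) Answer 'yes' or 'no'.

Answer: no

Derivation:
Tracking the set through each operation:
Start: {17, c}
Event 1 (remove 17): removed. Set: {c}
Event 2 (add k): added. Set: {c, k}
Event 3 (add t): added. Set: {c, k, t}
Event 4 (add k): already present, no change. Set: {c, k, t}
Event 5 (add w): added. Set: {c, k, t, w}
Event 6 (add p): added. Set: {c, k, p, t, w}

Final set: {c, k, p, t, w} (size 5)
10 is NOT in the final set.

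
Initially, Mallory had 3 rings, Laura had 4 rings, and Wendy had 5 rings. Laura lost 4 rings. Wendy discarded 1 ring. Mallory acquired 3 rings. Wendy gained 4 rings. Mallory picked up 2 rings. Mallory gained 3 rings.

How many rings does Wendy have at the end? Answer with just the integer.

Answer: 8

Derivation:
Tracking counts step by step:
Start: Mallory=3, Laura=4, Wendy=5
Event 1 (Laura -4): Laura: 4 -> 0. State: Mallory=3, Laura=0, Wendy=5
Event 2 (Wendy -1): Wendy: 5 -> 4. State: Mallory=3, Laura=0, Wendy=4
Event 3 (Mallory +3): Mallory: 3 -> 6. State: Mallory=6, Laura=0, Wendy=4
Event 4 (Wendy +4): Wendy: 4 -> 8. State: Mallory=6, Laura=0, Wendy=8
Event 5 (Mallory +2): Mallory: 6 -> 8. State: Mallory=8, Laura=0, Wendy=8
Event 6 (Mallory +3): Mallory: 8 -> 11. State: Mallory=11, Laura=0, Wendy=8

Wendy's final count: 8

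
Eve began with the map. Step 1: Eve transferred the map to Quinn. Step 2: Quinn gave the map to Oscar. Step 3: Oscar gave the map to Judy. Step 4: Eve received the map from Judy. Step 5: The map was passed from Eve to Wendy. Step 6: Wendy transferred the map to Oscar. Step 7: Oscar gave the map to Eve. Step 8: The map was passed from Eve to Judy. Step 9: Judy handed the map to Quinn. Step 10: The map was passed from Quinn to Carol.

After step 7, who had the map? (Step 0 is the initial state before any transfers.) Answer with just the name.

Tracking the map holder through step 7:
After step 0 (start): Eve
After step 1: Quinn
After step 2: Oscar
After step 3: Judy
After step 4: Eve
After step 5: Wendy
After step 6: Oscar
After step 7: Eve

At step 7, the holder is Eve.

Answer: Eve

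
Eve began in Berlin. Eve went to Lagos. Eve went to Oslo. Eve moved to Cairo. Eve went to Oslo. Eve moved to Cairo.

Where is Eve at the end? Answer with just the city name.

Answer: Cairo

Derivation:
Tracking Eve's location:
Start: Eve is in Berlin.
After move 1: Berlin -> Lagos. Eve is in Lagos.
After move 2: Lagos -> Oslo. Eve is in Oslo.
After move 3: Oslo -> Cairo. Eve is in Cairo.
After move 4: Cairo -> Oslo. Eve is in Oslo.
After move 5: Oslo -> Cairo. Eve is in Cairo.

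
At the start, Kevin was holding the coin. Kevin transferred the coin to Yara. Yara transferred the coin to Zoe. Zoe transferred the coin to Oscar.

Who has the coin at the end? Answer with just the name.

Tracking the coin through each event:
Start: Kevin has the coin.
After event 1: Yara has the coin.
After event 2: Zoe has the coin.
After event 3: Oscar has the coin.

Answer: Oscar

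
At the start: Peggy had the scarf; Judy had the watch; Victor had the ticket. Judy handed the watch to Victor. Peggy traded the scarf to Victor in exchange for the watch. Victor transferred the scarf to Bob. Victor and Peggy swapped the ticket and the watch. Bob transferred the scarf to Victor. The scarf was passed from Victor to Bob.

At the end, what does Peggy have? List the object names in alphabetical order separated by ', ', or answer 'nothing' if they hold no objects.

Answer: ticket

Derivation:
Tracking all object holders:
Start: scarf:Peggy, watch:Judy, ticket:Victor
Event 1 (give watch: Judy -> Victor). State: scarf:Peggy, watch:Victor, ticket:Victor
Event 2 (swap scarf<->watch: now scarf:Victor, watch:Peggy). State: scarf:Victor, watch:Peggy, ticket:Victor
Event 3 (give scarf: Victor -> Bob). State: scarf:Bob, watch:Peggy, ticket:Victor
Event 4 (swap ticket<->watch: now ticket:Peggy, watch:Victor). State: scarf:Bob, watch:Victor, ticket:Peggy
Event 5 (give scarf: Bob -> Victor). State: scarf:Victor, watch:Victor, ticket:Peggy
Event 6 (give scarf: Victor -> Bob). State: scarf:Bob, watch:Victor, ticket:Peggy

Final state: scarf:Bob, watch:Victor, ticket:Peggy
Peggy holds: ticket.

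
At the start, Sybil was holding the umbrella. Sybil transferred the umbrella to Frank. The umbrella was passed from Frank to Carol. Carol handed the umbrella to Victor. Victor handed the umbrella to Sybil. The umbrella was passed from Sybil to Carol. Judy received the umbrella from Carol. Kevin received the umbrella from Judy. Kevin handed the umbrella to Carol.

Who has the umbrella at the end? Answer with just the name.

Tracking the umbrella through each event:
Start: Sybil has the umbrella.
After event 1: Frank has the umbrella.
After event 2: Carol has the umbrella.
After event 3: Victor has the umbrella.
After event 4: Sybil has the umbrella.
After event 5: Carol has the umbrella.
After event 6: Judy has the umbrella.
After event 7: Kevin has the umbrella.
After event 8: Carol has the umbrella.

Answer: Carol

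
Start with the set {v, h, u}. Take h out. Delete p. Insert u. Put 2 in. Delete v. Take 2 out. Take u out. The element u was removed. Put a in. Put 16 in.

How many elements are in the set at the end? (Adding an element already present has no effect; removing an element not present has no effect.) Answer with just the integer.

Tracking the set through each operation:
Start: {h, u, v}
Event 1 (remove h): removed. Set: {u, v}
Event 2 (remove p): not present, no change. Set: {u, v}
Event 3 (add u): already present, no change. Set: {u, v}
Event 4 (add 2): added. Set: {2, u, v}
Event 5 (remove v): removed. Set: {2, u}
Event 6 (remove 2): removed. Set: {u}
Event 7 (remove u): removed. Set: {}
Event 8 (remove u): not present, no change. Set: {}
Event 9 (add a): added. Set: {a}
Event 10 (add 16): added. Set: {16, a}

Final set: {16, a} (size 2)

Answer: 2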